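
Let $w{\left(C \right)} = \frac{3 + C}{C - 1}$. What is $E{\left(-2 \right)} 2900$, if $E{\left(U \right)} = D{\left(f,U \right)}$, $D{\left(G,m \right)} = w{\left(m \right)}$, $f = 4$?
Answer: $- \frac{2900}{3} \approx -966.67$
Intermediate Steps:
$w{\left(C \right)} = \frac{3 + C}{-1 + C}$
$D{\left(G,m \right)} = \frac{3 + m}{-1 + m}$
$E{\left(U \right)} = \frac{3 + U}{-1 + U}$
$E{\left(-2 \right)} 2900 = \frac{3 - 2}{-1 - 2} \cdot 2900 = \frac{1}{-3} \cdot 1 \cdot 2900 = \left(- \frac{1}{3}\right) 1 \cdot 2900 = \left(- \frac{1}{3}\right) 2900 = - \frac{2900}{3}$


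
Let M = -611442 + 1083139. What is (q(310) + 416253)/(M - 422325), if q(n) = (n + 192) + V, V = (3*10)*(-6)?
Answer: 416575/49372 ≈ 8.4375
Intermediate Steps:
M = 471697
V = -180 (V = 30*(-6) = -180)
q(n) = 12 + n (q(n) = (n + 192) - 180 = (192 + n) - 180 = 12 + n)
(q(310) + 416253)/(M - 422325) = ((12 + 310) + 416253)/(471697 - 422325) = (322 + 416253)/49372 = 416575*(1/49372) = 416575/49372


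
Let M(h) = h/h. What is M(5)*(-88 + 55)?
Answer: -33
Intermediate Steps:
M(h) = 1
M(5)*(-88 + 55) = 1*(-88 + 55) = 1*(-33) = -33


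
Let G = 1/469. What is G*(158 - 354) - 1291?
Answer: -86525/67 ≈ -1291.4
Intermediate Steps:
G = 1/469 ≈ 0.0021322
G*(158 - 354) - 1291 = (158 - 354)/469 - 1291 = (1/469)*(-196) - 1291 = -28/67 - 1291 = -86525/67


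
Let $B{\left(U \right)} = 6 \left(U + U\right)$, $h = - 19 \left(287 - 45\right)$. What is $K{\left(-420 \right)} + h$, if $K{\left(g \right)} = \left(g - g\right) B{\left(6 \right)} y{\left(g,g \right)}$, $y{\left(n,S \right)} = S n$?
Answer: $-4598$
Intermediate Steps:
$h = -4598$ ($h = \left(-19\right) 242 = -4598$)
$B{\left(U \right)} = 12 U$ ($B{\left(U \right)} = 6 \cdot 2 U = 12 U$)
$K{\left(g \right)} = 0$ ($K{\left(g \right)} = \left(g - g\right) 12 \cdot 6 g g = 0 \cdot 72 g^{2} = 0 g^{2} = 0$)
$K{\left(-420 \right)} + h = 0 - 4598 = -4598$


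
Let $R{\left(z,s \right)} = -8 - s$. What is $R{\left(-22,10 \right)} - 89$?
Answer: $-107$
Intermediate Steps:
$R{\left(-22,10 \right)} - 89 = \left(-8 - 10\right) - 89 = -18 - 89 = -107$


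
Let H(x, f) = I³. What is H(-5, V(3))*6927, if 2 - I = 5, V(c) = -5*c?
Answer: -187029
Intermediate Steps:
I = -3 (I = 2 - 1*5 = 2 - 5 = -3)
H(x, f) = -27 (H(x, f) = (-3)³ = -27)
H(-5, V(3))*6927 = -27*6927 = -187029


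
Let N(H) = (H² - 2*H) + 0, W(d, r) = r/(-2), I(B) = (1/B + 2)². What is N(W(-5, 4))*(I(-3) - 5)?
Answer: -160/9 ≈ -17.778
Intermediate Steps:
I(B) = (2 + 1/B)²
W(d, r) = -r/2 (W(d, r) = r*(-½) = -r/2)
N(H) = H² - 2*H
N(W(-5, 4))*(I(-3) - 5) = ((-½*4)*(-2 - ½*4))*((1 + 2*(-3))²/(-3)² - 5) = (-2*(-2 - 2))*((1 - 6)²/9 - 5) = (-2*(-4))*((⅑)*(-5)² - 5) = 8*((⅑)*25 - 5) = 8*(25/9 - 5) = 8*(-20/9) = -160/9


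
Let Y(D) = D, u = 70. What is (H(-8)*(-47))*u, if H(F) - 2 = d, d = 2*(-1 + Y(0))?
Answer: 0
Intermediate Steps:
d = -2 (d = 2*(-1 + 0) = 2*(-1) = -2)
H(F) = 0 (H(F) = 2 - 2 = 0)
(H(-8)*(-47))*u = (0*(-47))*70 = 0*70 = 0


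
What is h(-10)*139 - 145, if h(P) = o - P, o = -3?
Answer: 828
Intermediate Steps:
h(P) = -3 - P
h(-10)*139 - 145 = (-3 - 1*(-10))*139 - 145 = (-3 + 10)*139 - 145 = 7*139 - 145 = 973 - 145 = 828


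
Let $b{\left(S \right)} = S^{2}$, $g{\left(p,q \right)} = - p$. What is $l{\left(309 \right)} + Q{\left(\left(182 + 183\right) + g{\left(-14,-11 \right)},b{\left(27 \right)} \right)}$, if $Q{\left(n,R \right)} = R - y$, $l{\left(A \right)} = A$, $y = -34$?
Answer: $1072$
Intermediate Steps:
$Q{\left(n,R \right)} = 34 + R$ ($Q{\left(n,R \right)} = R - -34 = R + 34 = 34 + R$)
$l{\left(309 \right)} + Q{\left(\left(182 + 183\right) + g{\left(-14,-11 \right)},b{\left(27 \right)} \right)} = 309 + \left(34 + 27^{2}\right) = 309 + \left(34 + 729\right) = 309 + 763 = 1072$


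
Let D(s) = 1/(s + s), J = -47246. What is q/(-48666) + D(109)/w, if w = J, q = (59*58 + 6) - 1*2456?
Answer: -1668547847/83540282708 ≈ -0.019973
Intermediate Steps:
D(s) = 1/(2*s)
q = 972 (q = (3422 + 6) - 2456 = 3428 - 2456 = 972)
w = -47246
q/(-48666) + D(109)/w = 972/(-48666) + ((½)/109)/(-47246) = 972*(-1/48666) + ((½)*(1/109))*(-1/47246) = -162/8111 + (1/218)*(-1/47246) = -162/8111 - 1/10299628 = -1668547847/83540282708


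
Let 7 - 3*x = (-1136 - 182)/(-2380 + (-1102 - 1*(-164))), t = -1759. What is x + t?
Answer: -8743589/4977 ≈ -1756.8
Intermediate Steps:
x = 10954/4977 (x = 7/3 - (-1136 - 182)/(3*(-2380 + (-1102 - 1*(-164)))) = 7/3 - (-1318)/(3*(-2380 + (-1102 + 164))) = 7/3 - (-1318)/(3*(-2380 - 938)) = 7/3 - (-1318)/(3*(-3318)) = 7/3 - (-1318)*(-1)/(3*3318) = 7/3 - 1/3*659/1659 = 7/3 - 659/4977 = 10954/4977 ≈ 2.2009)
x + t = 10954/4977 - 1759 = -8743589/4977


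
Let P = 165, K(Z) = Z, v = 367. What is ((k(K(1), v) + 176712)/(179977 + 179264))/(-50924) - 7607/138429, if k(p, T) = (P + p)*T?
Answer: -23199211226029/422069759922906 ≈ -0.054965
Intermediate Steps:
k(p, T) = T*(165 + p) (k(p, T) = (165 + p)*T = T*(165 + p))
((k(K(1), v) + 176712)/(179977 + 179264))/(-50924) - 7607/138429 = ((367*(165 + 1) + 176712)/(179977 + 179264))/(-50924) - 7607/138429 = ((367*166 + 176712)/359241)*(-1/50924) - 7607*1/138429 = ((60922 + 176712)*(1/359241))*(-1/50924) - 7607/138429 = (237634*(1/359241))*(-1/50924) - 7607/138429 = (237634/359241)*(-1/50924) - 7607/138429 = -118817/9146994342 - 7607/138429 = -23199211226029/422069759922906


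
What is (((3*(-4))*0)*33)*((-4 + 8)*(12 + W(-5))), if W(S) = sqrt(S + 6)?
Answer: 0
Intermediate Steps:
W(S) = sqrt(6 + S)
(((3*(-4))*0)*33)*((-4 + 8)*(12 + W(-5))) = (((3*(-4))*0)*33)*((-4 + 8)*(12 + sqrt(6 - 5))) = (-12*0*33)*(4*(12 + sqrt(1))) = (0*33)*(4*(12 + 1)) = 0*(4*13) = 0*52 = 0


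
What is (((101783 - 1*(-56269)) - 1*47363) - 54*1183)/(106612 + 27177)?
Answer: 46807/133789 ≈ 0.34986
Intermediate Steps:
(((101783 - 1*(-56269)) - 1*47363) - 54*1183)/(106612 + 27177) = (((101783 + 56269) - 47363) - 63882)/133789 = ((158052 - 47363) - 63882)*(1/133789) = (110689 - 63882)*(1/133789) = 46807*(1/133789) = 46807/133789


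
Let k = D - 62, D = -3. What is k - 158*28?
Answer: -4489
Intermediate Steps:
k = -65 (k = -3 - 62 = -65)
k - 158*28 = -65 - 158*28 = -65 - 4424 = -4489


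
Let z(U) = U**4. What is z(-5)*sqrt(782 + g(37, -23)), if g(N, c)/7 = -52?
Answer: 625*sqrt(418) ≈ 12778.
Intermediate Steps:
g(N, c) = -364 (g(N, c) = 7*(-52) = -364)
z(-5)*sqrt(782 + g(37, -23)) = (-5)**4*sqrt(782 - 364) = 625*sqrt(418)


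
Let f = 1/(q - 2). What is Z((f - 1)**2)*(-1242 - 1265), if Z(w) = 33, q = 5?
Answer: -82731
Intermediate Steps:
f = 1/3 (f = 1/(5 - 2) = 1/3 ≈ 0.33333)
Z((f - 1)**2)*(-1242 - 1265) = 33*(-1242 - 1265) = 33*(-2507) = -82731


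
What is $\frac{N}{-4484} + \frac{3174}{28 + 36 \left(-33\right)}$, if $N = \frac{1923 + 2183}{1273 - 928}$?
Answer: $- \frac{122871937}{44862420} \approx -2.7389$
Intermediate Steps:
$N = \frac{4106}{345} \approx 11.901$
$\frac{N}{-4484} + \frac{3174}{28 + 36 \left(-33\right)} = \frac{4106}{345 \left(-4484\right)} + \frac{3174}{28 + 36 \left(-33\right)} = \frac{4106}{345} \left(- \frac{1}{4484}\right) + \frac{3174}{28 - 1188} = - \frac{2053}{773490} + \frac{3174}{-1160} = - \frac{2053}{773490} + 3174 \left(- \frac{1}{1160}\right) = - \frac{2053}{773490} - \frac{1587}{580} = - \frac{122871937}{44862420}$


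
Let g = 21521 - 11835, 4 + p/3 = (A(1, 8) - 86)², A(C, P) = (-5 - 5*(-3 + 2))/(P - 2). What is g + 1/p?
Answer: 214796737/22176 ≈ 9686.0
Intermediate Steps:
A(C, P) = 0 (A(C, P) = (-5 - 5*(-1))/(-2 + P) = (-5 + 5)/(-2 + P) = 0/(-2 + P) = 0)
p = 22176 (p = -12 + 3*(0 - 86)² = -12 + 3*(-86)² = -12 + 3*7396 = -12 + 22188 = 22176)
g = 9686
g + 1/p = 9686 + 1/22176 = 214796737/22176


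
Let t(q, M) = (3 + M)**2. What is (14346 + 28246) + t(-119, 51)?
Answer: 45508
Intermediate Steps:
(14346 + 28246) + t(-119, 51) = (14346 + 28246) + (3 + 51)**2 = 42592 + 54**2 = 42592 + 2916 = 45508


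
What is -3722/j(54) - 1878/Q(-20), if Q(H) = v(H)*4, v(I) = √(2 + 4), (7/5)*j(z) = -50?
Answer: 13027/125 - 313*√6/4 ≈ -87.457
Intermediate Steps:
j(z) = -250/7 (j(z) = (5/7)*(-50) = -250/7)
v(I) = √6
Q(H) = 4*√6 (Q(H) = √6*4 = 4*√6)
-3722/j(54) - 1878/Q(-20) = -3722/(-250/7) - 1878*√6/24 = -3722*(-7/250) - 313*√6/4 = 13027/125 - 313*√6/4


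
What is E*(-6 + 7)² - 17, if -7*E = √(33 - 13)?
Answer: -17 - 2*√5/7 ≈ -17.639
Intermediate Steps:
E = -2*√5/7 (E = -√(33 - 13)/7 = -2*√5/7 ≈ -0.63888)
E*(-6 + 7)² - 17 = (-2*√5/7)*(-6 + 7)² - 17 = -2*√5/7*1² - 17 = -2*√5/7*1 - 17 = -2*√5/7 - 17 = -17 - 2*√5/7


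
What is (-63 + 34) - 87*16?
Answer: -1421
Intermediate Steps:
(-63 + 34) - 87*16 = -29 - 1392 = -1421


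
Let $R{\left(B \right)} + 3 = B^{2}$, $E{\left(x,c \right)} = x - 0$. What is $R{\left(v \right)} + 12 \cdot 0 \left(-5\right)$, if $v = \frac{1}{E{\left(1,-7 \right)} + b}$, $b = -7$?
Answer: $- \frac{107}{36} \approx -2.9722$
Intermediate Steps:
$E{\left(x,c \right)} = x$ ($E{\left(x,c \right)} = x + 0 = x$)
$v = - \frac{1}{6}$ ($v = \frac{1}{1 - 7} = \frac{1}{-6} = - \frac{1}{6} \approx -0.16667$)
$R{\left(B \right)} = -3 + B^{2}$
$R{\left(v \right)} + 12 \cdot 0 \left(-5\right) = \left(-3 + \left(- \frac{1}{6}\right)^{2}\right) + 12 \cdot 0 \left(-5\right) = \left(-3 + \frac{1}{36}\right) + 0 \left(-5\right) = - \frac{107}{36} + 0 = - \frac{107}{36}$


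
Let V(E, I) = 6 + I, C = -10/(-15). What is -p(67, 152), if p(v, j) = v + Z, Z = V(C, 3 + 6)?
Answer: -82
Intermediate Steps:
C = ⅔ (C = -10*(-1/15) = ⅔ ≈ 0.66667)
Z = 15 (Z = 6 + (3 + 6) = 6 + 9 = 15)
p(v, j) = 15 + v (p(v, j) = v + 15 = 15 + v)
-p(67, 152) = -(15 + 67) = -1*82 = -82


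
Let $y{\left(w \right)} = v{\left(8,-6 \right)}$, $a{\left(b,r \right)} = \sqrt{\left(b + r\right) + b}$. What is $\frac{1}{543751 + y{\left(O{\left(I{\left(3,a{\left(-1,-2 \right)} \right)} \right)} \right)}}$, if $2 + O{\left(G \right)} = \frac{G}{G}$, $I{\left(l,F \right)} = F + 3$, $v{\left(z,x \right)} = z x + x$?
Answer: $\frac{1}{543697} \approx 1.8393 \cdot 10^{-6}$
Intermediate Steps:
$v{\left(z,x \right)} = x + x z$ ($v{\left(z,x \right)} = x z + x = x + x z$)
$a{\left(b,r \right)} = \sqrt{r + 2 b}$
$I{\left(l,F \right)} = 3 + F$
$O{\left(G \right)} = -1$ ($O{\left(G \right)} = -2 + \frac{G}{G} = -2 + 1 = -1$)
$y{\left(w \right)} = -54$ ($y{\left(w \right)} = - 6 \left(1 + 8\right) = \left(-6\right) 9 = -54$)
$\frac{1}{543751 + y{\left(O{\left(I{\left(3,a{\left(-1,-2 \right)} \right)} \right)} \right)}} = \frac{1}{543751 - 54} = \frac{1}{543697}$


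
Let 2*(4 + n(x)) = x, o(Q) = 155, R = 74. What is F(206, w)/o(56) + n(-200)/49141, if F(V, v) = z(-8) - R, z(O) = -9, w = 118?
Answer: -4094823/7616855 ≈ -0.53760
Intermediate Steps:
F(V, v) = -83 (F(V, v) = -9 - 1*74 = -9 - 74 = -83)
n(x) = -4 + x/2
F(206, w)/o(56) + n(-200)/49141 = -83/155 + (-4 + (½)*(-200))/49141 = -83*1/155 + (-4 - 100)*(1/49141) = -83/155 - 104*1/49141 = -83/155 - 104/49141 = -4094823/7616855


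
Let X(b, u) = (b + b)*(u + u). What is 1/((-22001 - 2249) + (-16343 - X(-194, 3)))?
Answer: -1/38265 ≈ -2.6134e-5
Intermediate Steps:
X(b, u) = 4*b*u (X(b, u) = (2*b)*(2*u) = 4*b*u)
1/((-22001 - 2249) + (-16343 - X(-194, 3))) = 1/((-22001 - 2249) + (-16343 - 4*(-194)*3)) = 1/(-24250 + (-16343 - 1*(-2328))) = 1/(-24250 + (-16343 + 2328)) = 1/(-24250 - 14015) = 1/(-38265) = -1/38265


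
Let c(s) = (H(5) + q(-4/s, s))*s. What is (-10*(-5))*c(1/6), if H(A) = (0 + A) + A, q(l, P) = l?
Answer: -350/3 ≈ -116.67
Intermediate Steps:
H(A) = 2*A (H(A) = A + A = 2*A)
c(s) = s*(10 - 4/s) (c(s) = (2*5 - 4/s)*s = (10 - 4/s)*s = s*(10 - 4/s))
(-10*(-5))*c(1/6) = (-10*(-5))*(-4 + 10/6) = 50*(-4 + 10*(⅙)) = 50*(-4 + 5/3) = 50*(-7/3) = -350/3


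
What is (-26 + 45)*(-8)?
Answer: -152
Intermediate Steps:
(-26 + 45)*(-8) = 19*(-8) = -152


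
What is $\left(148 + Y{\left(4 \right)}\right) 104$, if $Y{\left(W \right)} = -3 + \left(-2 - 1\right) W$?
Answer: $13832$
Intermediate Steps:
$Y{\left(W \right)} = -3 - 3 W$
$\left(148 + Y{\left(4 \right)}\right) 104 = \left(148 - 15\right) 104 = 133 \cdot 104 = 13832$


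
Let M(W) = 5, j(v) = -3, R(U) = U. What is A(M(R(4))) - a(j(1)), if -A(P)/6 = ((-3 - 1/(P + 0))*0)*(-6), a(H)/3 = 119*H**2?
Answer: -3213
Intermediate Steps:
a(H) = 357*H**2 (a(H) = 3*(119*H**2) = 357*H**2)
A(P) = 0 (A(P) = -6*(-3 - 1/(P + 0))*0*(-6) = -6*(-3 - 1/P)*0*(-6) = -0*(-6) = -6*0 = 0)
A(M(R(4))) - a(j(1)) = 0 - 357*(-3)**2 = 0 - 357*9 = 0 - 1*3213 = 0 - 3213 = -3213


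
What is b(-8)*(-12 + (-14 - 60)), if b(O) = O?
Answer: 688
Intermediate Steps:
b(-8)*(-12 + (-14 - 60)) = -8*(-12 + (-14 - 60)) = -8*(-12 - 74) = -8*(-86) = 688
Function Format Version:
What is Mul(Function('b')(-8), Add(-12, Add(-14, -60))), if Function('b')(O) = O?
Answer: 688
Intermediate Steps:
Mul(Function('b')(-8), Add(-12, Add(-14, -60))) = Mul(-8, Add(-12, Add(-14, -60))) = Mul(-8, Add(-12, -74)) = Mul(-8, -86) = 688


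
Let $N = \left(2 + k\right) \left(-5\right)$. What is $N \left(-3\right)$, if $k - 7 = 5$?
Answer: $210$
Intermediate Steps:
$k = 12$ ($k = 7 + 5 = 12$)
$N = -70$ ($N = \left(2 + 12\right) \left(-5\right) = 14 \left(-5\right) = -70$)
$N \left(-3\right) = \left(-70\right) \left(-3\right) = 210$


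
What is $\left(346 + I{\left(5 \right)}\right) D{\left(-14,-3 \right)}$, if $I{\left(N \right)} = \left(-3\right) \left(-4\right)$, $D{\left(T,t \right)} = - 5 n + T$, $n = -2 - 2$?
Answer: $2148$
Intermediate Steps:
$n = -4$
$D{\left(T,t \right)} = 20 + T$ ($D{\left(T,t \right)} = \left(-5\right) \left(-4\right) + T = 20 + T$)
$I{\left(N \right)} = 12$
$\left(346 + I{\left(5 \right)}\right) D{\left(-14,-3 \right)} = \left(346 + 12\right) \left(20 - 14\right) = 358 \cdot 6 = 2148$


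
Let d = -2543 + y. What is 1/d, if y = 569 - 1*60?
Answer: -1/2034 ≈ -0.00049164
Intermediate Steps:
y = 509 (y = 569 - 60 = 509)
d = -2034 (d = -2543 + 509 = -2034)
1/d = 1/(-2034) = -1/2034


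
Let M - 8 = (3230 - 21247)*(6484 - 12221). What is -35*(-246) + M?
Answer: 103372147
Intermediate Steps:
M = 103363537 (M = 8 + (3230 - 21247)*(6484 - 12221) = 8 - 18017*(-5737) = 8 + 103363529 = 103363537)
-35*(-246) + M = -35*(-246) + 103363537 = 8610 + 103363537 = 103372147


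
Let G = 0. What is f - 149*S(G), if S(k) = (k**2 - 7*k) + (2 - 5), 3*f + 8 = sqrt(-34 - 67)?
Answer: 1333/3 + I*sqrt(101)/3 ≈ 444.33 + 3.35*I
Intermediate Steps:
f = -8/3 + I*sqrt(101)/3 (f = -8/3 + sqrt(-34 - 67)/3 = -8/3 + sqrt(-101)/3 = -8/3 + (I*sqrt(101))/3 = -8/3 + I*sqrt(101)/3 ≈ -2.6667 + 3.35*I)
S(k) = -3 + k**2 - 7*k (S(k) = (k**2 - 7*k) - 3 = -3 + k**2 - 7*k)
f - 149*S(G) = (-8/3 + I*sqrt(101)/3) - 149*(-3 + 0**2 - 7*0) = (-8/3 + I*sqrt(101)/3) - 149*(-3 + 0 + 0) = (-8/3 + I*sqrt(101)/3) - 149*(-3) = (-8/3 + I*sqrt(101)/3) + 447 = 1333/3 + I*sqrt(101)/3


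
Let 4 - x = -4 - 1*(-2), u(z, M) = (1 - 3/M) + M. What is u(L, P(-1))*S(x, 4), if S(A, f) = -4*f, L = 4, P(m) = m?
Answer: -48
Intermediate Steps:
u(z, M) = 1 + M - 3/M
x = 6 (x = 4 - (-4 - 1*(-2)) = 4 - (-4 + 2) = 4 - 1*(-2) = 4 + 2 = 6)
u(L, P(-1))*S(x, 4) = (1 - 1 - 3/(-1))*(-4*4) = (1 - 1 - 3*(-1))*(-16) = (1 - 1 + 3)*(-16) = 3*(-16) = -48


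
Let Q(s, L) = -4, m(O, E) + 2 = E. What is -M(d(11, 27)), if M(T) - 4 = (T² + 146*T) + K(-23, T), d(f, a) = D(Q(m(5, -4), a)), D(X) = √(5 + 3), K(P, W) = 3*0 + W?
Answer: -12 - 294*√2 ≈ -427.78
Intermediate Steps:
m(O, E) = -2 + E
K(P, W) = W (K(P, W) = 0 + W = W)
D(X) = 2*√2 (D(X) = √8 = 2*√2)
d(f, a) = 2*√2
M(T) = 4 + T² + 147*T (M(T) = 4 + ((T² + 146*T) + T) = 4 + (T² + 147*T) = 4 + T² + 147*T)
-M(d(11, 27)) = -(4 + (2*√2)² + 147*(2*√2)) = -(4 + 8 + 294*√2) = -(12 + 294*√2) = -12 - 294*√2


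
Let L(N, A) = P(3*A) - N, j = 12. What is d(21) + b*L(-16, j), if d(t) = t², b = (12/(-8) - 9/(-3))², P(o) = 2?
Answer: 963/2 ≈ 481.50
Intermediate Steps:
L(N, A) = 2 - N
b = 9/4 (b = (12*(-⅛) - 9*(-⅓))² = (-3/2 + 3)² = (3/2)² = 9/4 ≈ 2.2500)
d(21) + b*L(-16, j) = 21² + 9*(2 - 1*(-16))/4 = 441 + 9*(2 + 16)/4 = 441 + (9/4)*18 = 441 + 81/2 = 963/2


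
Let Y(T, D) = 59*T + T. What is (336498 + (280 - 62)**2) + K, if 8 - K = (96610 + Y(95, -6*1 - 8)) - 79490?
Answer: 361210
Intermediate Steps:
Y(T, D) = 60*T
K = -22812 (K = 8 - ((96610 + 60*95) - 79490) = 8 - ((96610 + 5700) - 79490) = 8 - (102310 - 79490) = 8 - 1*22820 = 8 - 22820 = -22812)
(336498 + (280 - 62)**2) + K = (336498 + (280 - 62)**2) - 22812 = (336498 + 218**2) - 22812 = (336498 + 47524) - 22812 = 384022 - 22812 = 361210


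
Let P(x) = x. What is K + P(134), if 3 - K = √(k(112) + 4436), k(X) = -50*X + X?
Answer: 137 - 2*I*√263 ≈ 137.0 - 32.435*I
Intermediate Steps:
k(X) = -49*X
K = 3 - 2*I*√263 (K = 3 - √(-49*112 + 4436) = 3 - √(-5488 + 4436) = 3 - √(-1052) = 3 - 2*I*√263 ≈ 3.0 - 32.435*I)
K + P(134) = (3 - 2*I*√263) + 134 = 137 - 2*I*√263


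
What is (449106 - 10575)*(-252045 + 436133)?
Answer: 80728294728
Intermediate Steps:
(449106 - 10575)*(-252045 + 436133) = 438531*184088 = 80728294728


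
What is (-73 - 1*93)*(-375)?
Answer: 62250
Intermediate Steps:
(-73 - 1*93)*(-375) = (-73 - 93)*(-375) = -166*(-375) = 62250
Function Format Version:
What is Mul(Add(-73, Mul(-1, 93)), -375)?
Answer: 62250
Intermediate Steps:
Mul(Add(-73, Mul(-1, 93)), -375) = Mul(Add(-73, -93), -375) = Mul(-166, -375) = 62250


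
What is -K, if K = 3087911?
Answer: -3087911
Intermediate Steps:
-K = -1*3087911 = -3087911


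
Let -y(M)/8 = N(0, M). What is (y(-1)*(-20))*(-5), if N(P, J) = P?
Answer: 0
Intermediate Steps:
y(M) = 0 (y(M) = -8*0 = 0)
(y(-1)*(-20))*(-5) = (0*(-20))*(-5) = 0*(-5) = 0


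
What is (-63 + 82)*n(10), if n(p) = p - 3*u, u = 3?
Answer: 19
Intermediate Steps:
n(p) = -9 + p (n(p) = p - 3*3 = p - 9 = -9 + p)
(-63 + 82)*n(10) = (-63 + 82)*(-9 + 10) = 19*1 = 19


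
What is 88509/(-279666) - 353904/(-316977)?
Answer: 7879955419/9849743298 ≈ 0.80002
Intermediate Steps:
88509/(-279666) - 353904/(-316977) = 88509*(-1/279666) - 353904*(-1/316977) = -29503/93222 + 117968/105659 = 7879955419/9849743298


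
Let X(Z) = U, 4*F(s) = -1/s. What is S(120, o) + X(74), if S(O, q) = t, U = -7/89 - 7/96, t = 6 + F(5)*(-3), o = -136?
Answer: 256253/42720 ≈ 5.9984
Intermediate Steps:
F(s) = -1/(4*s) (F(s) = (-1/s)/4 = -1/(4*s))
t = 123/20 (t = 6 - ¼/5*(-3) = 6 - ¼*⅕*(-3) = 6 - 1/20*(-3) = 6 + 3/20 = 123/20 ≈ 6.1500)
U = -1295/8544 (U = -7*1/89 - 7*1/96 = -7/89 - 7/96 = -1295/8544 ≈ -0.15157)
S(O, q) = 123/20
X(Z) = -1295/8544
S(120, o) + X(74) = 123/20 - 1295/8544 = 256253/42720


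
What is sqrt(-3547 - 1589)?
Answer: 4*I*sqrt(321) ≈ 71.666*I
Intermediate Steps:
sqrt(-3547 - 1589) = sqrt(-5136) = 4*I*sqrt(321)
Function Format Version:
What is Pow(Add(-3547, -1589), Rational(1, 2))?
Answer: Mul(4, I, Pow(321, Rational(1, 2))) ≈ Mul(71.666, I)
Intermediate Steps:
Pow(Add(-3547, -1589), Rational(1, 2)) = Pow(-5136, Rational(1, 2)) = Mul(4, I, Pow(321, Rational(1, 2)))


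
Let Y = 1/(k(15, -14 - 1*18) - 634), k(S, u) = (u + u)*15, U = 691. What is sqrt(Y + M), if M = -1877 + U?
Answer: I*sqrt(3013433090)/1594 ≈ 34.438*I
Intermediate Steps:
k(S, u) = 30*u (k(S, u) = (2*u)*15 = 30*u)
Y = -1/1594 (Y = 1/(30*(-14 - 1*18) - 634) = 1/(30*(-14 - 18) - 634) = 1/(30*(-32) - 634) = 1/(-960 - 634) = 1/(-1594) = -1/1594 ≈ -0.00062735)
M = -1186 (M = -1877 + 691 = -1186)
sqrt(Y + M) = sqrt(-1/1594 - 1186) = sqrt(-1890485/1594) = I*sqrt(3013433090)/1594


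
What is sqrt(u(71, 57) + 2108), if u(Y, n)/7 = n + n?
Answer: sqrt(2906) ≈ 53.907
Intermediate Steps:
u(Y, n) = 14*n (u(Y, n) = 7*(n + n) = 7*(2*n) = 14*n)
sqrt(u(71, 57) + 2108) = sqrt(14*57 + 2108) = sqrt(798 + 2108) = sqrt(2906)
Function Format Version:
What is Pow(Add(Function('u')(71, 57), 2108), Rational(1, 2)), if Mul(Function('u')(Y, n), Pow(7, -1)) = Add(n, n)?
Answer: Pow(2906, Rational(1, 2)) ≈ 53.907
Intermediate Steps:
Function('u')(Y, n) = Mul(14, n) (Function('u')(Y, n) = Mul(7, Add(n, n)) = Mul(7, Mul(2, n)) = Mul(14, n))
Pow(Add(Function('u')(71, 57), 2108), Rational(1, 2)) = Pow(Add(Mul(14, 57), 2108), Rational(1, 2)) = Pow(Add(798, 2108), Rational(1, 2)) = Pow(2906, Rational(1, 2))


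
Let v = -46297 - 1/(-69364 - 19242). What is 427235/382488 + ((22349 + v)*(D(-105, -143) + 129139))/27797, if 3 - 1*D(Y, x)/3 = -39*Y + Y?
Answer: -4322836303510043909/42820939538328 ≈ -1.0095e+5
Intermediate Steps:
D(Y, x) = 9 + 114*Y (D(Y, x) = 9 - 3*(-39*Y + Y) = 9 - (-114)*Y = 9 + 114*Y)
v = -4102191981/88606 (v = -46297 - 1/(-88606) = -46297 - 1*(-1/88606) = -46297 + 1/88606 = -4102191981/88606 ≈ -46297.)
427235/382488 + ((22349 + v)*(D(-105, -143) + 129139))/27797 = 427235/382488 + ((22349 - 4102191981/88606)*((9 + 114*(-105)) + 129139))/27797 = 427235*(1/382488) - 2121936487*((9 - 11970) + 129139)/88606*(1/27797) = 427235/382488 - 2121936487*(-11961 + 129139)/88606*(1/27797) = 427235/382488 - 2121936487/88606*117178*(1/27797) = 427235/382488 - 124322136836843/44303*1/27797 = 427235/382488 - 11302012439713/111953681 = -4322836303510043909/42820939538328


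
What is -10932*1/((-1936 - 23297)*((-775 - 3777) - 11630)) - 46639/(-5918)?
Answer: 3173931786643/402740027118 ≈ 7.8808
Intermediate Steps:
-10932*1/((-1936 - 23297)*((-775 - 3777) - 11630)) - 46639/(-5918) = -10932*(-1/(25233*(-4552 - 11630))) - 46639*(-1/5918) = -10932/((-25233*(-16182))) + 46639/5918 = -10932/408320406 + 46639/5918 = -10932*1/408320406 + 46639/5918 = -1822/68053401 + 46639/5918 = 3173931786643/402740027118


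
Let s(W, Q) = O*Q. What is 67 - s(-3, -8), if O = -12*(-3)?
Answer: 355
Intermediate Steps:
O = 36
s(W, Q) = 36*Q
67 - s(-3, -8) = 67 - 36*(-8) = 67 - 1*(-288) = 67 + 288 = 355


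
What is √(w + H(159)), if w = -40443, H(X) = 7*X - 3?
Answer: I*√39333 ≈ 198.33*I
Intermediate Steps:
H(X) = -3 + 7*X
√(w + H(159)) = √(-40443 + (-3 + 7*159)) = √(-40443 + (-3 + 1113)) = √(-40443 + 1110) = √(-39333) = I*√39333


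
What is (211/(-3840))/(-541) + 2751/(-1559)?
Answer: -5714708491/3238728960 ≈ -1.7645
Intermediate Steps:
(211/(-3840))/(-541) + 2751/(-1559) = (211*(-1/3840))*(-1/541) + 2751*(-1/1559) = -211/3840*(-1/541) - 2751/1559 = 211/2077440 - 2751/1559 = -5714708491/3238728960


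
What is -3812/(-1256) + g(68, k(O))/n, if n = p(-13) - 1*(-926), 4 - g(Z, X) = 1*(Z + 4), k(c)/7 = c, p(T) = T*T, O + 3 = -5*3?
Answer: 1022183/343830 ≈ 2.9729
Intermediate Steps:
O = -18 (O = -3 - 5*3 = -3 - 15 = -18)
p(T) = T**2
k(c) = 7*c
g(Z, X) = -Z (g(Z, X) = 4 - (Z + 4) = 4 - (4 + Z) = 4 + (-4 - Z) = -Z)
n = 1095 (n = (-13)**2 - 1*(-926) = 169 + 926 = 1095)
-3812/(-1256) + g(68, k(O))/n = -3812/(-1256) - 1*68/1095 = -3812*(-1/1256) - 68*1/1095 = 953/314 - 68/1095 = 1022183/343830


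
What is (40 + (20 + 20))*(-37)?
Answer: -2960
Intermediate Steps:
(40 + (20 + 20))*(-37) = (40 + 40)*(-37) = 80*(-37) = -2960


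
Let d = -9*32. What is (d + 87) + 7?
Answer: -194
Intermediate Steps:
d = -288
(d + 87) + 7 = (-288 + 87) + 7 = -201 + 7 = -194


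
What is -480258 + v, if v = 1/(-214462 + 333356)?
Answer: -57099794651/118894 ≈ -4.8026e+5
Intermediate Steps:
v = 1/118894 ≈ 8.4108e-6
-480258 + v = -480258 + 1/118894 = -57099794651/118894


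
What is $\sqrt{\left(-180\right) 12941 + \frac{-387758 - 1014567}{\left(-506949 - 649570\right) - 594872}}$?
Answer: $\frac{i \sqrt{793896543064857745}}{583797} \approx 1526.2 i$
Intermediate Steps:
$\sqrt{\left(-180\right) 12941 + \frac{-387758 - 1014567}{\left(-506949 - 649570\right) - 594872}} = \sqrt{-2329380 - \frac{1402325}{-1156519 - 594872}} = \sqrt{-2329380 - \frac{1402325}{-1751391}} = \sqrt{-2329380 - - \frac{1402325}{1751391}} = \sqrt{-2329380 + \frac{1402325}{1751391}} = \sqrt{- \frac{4079653765255}{1751391}} = \frac{i \sqrt{793896543064857745}}{583797}$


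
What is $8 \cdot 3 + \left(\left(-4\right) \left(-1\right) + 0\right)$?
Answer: $28$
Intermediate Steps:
$8 \cdot 3 + \left(\left(-4\right) \left(-1\right) + 0\right) = 24 + \left(4 + 0\right) = 24 + 4 = 28$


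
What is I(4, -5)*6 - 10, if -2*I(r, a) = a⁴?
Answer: -1885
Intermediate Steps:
I(r, a) = -a⁴/2
I(4, -5)*6 - 10 = -½*(-5)⁴*6 - 10 = -½*625*6 - 10 = -625/2*6 - 10 = -1875 - 10 = -1885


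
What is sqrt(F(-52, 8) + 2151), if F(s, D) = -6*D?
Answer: sqrt(2103) ≈ 45.858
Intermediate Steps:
sqrt(F(-52, 8) + 2151) = sqrt(-6*8 + 2151) = sqrt(-48 + 2151) = sqrt(2103)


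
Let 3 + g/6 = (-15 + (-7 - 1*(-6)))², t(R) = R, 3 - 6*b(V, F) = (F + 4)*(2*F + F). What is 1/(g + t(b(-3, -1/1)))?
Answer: 1/1520 ≈ 0.00065789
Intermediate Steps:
b(V, F) = ½ - F*(4 + F)/2 (b(V, F) = ½ - (F + 4)*(2*F + F)/6 = ½ - (4 + F)*3*F/6 = ½ - F*(4 + F)/2)
g = 1518 (g = -18 + 6*(-15 + (-7 - 1*(-6)))² = -18 + 6*(-15 + (-7 + 6))² = -18 + 6*(-15 - 1)² = -18 + 6*(-16)² = -18 + 6*256 = -18 + 1536 = 1518)
1/(g + t(b(-3, -1/1))) = 1/(1518 + (½ - (-2)/1 - (-1/1)²/2)) = 1/(1518 + (½ - (-2) - (-1*1)²/2)) = 1/(1518 + (½ - 2*(-1) - ½*(-1)²)) = 1/(1518 + (½ + 2 - ½*1)) = 1/(1518 + (½ + 2 - ½)) = 1/(1518 + 2) = 1/1520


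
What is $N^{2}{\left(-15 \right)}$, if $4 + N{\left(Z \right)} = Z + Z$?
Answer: $1156$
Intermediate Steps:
$N{\left(Z \right)} = -4 + 2 Z$ ($N{\left(Z \right)} = -4 + \left(Z + Z\right) = -4 + 2 Z$)
$N^{2}{\left(-15 \right)} = \left(-4 + 2 \left(-15\right)\right)^{2} = \left(-4 - 30\right)^{2} = \left(-34\right)^{2} = 1156$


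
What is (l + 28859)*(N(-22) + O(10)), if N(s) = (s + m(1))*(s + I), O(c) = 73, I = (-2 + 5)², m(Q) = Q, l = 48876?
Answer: 26896310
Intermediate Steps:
I = 9 (I = 3² = 9)
N(s) = (1 + s)*(9 + s) (N(s) = (s + 1)*(s + 9) = (1 + s)*(9 + s))
(l + 28859)*(N(-22) + O(10)) = (48876 + 28859)*((9 + (-22)² + 10*(-22)) + 73) = 77735*((9 + 484 - 220) + 73) = 77735*(273 + 73) = 77735*346 = 26896310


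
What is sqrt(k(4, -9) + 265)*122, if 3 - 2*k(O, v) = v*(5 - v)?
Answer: 61*sqrt(1318) ≈ 2214.6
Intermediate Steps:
k(O, v) = 3/2 - v*(5 - v)/2
sqrt(k(4, -9) + 265)*122 = sqrt((3/2 + (1/2)*(-9)**2 - 5/2*(-9)) + 265)*122 = sqrt((3/2 + (1/2)*81 + 45/2) + 265)*122 = sqrt((3/2 + 81/2 + 45/2) + 265)*122 = sqrt(129/2 + 265)*122 = sqrt(659/2)*122 = (sqrt(1318)/2)*122 = 61*sqrt(1318)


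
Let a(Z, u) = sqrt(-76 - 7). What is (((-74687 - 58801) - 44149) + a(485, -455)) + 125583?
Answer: -52054 + I*sqrt(83) ≈ -52054.0 + 9.1104*I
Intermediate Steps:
a(Z, u) = I*sqrt(83) (a(Z, u) = sqrt(-83) = I*sqrt(83))
(((-74687 - 58801) - 44149) + a(485, -455)) + 125583 = (((-74687 - 58801) - 44149) + I*sqrt(83)) + 125583 = ((-133488 - 44149) + I*sqrt(83)) + 125583 = (-177637 + I*sqrt(83)) + 125583 = -52054 + I*sqrt(83)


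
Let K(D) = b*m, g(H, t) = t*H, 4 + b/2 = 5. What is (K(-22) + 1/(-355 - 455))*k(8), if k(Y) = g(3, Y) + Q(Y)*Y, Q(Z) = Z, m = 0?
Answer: -44/405 ≈ -0.10864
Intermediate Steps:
b = 2 (b = -8 + 2*5 = -8 + 10 = 2)
g(H, t) = H*t
k(Y) = Y**2 + 3*Y (k(Y) = 3*Y + Y*Y = 3*Y + Y**2 = Y**2 + 3*Y)
K(D) = 0 (K(D) = 2*0 = 0)
(K(-22) + 1/(-355 - 455))*k(8) = (0 + 1/(-355 - 455))*(8*(3 + 8)) = (0 + 1/(-810))*(8*11) = (0 - 1/810)*88 = -1/810*88 = -44/405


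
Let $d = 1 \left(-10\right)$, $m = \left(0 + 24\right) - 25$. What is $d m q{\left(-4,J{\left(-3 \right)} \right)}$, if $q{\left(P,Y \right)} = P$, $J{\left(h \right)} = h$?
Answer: $-40$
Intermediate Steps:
$m = -1$ ($m = 24 - 25 = -1$)
$d = -10$
$d m q{\left(-4,J{\left(-3 \right)} \right)} = \left(-10\right) \left(-1\right) \left(-4\right) = 10 \left(-4\right) = -40$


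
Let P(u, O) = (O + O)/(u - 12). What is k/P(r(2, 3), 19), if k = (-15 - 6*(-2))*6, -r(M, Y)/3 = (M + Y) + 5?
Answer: 378/19 ≈ 19.895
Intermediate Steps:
r(M, Y) = -15 - 3*M - 3*Y (r(M, Y) = -3*((M + Y) + 5) = -3*(5 + M + Y) = -15 - 3*M - 3*Y)
k = -18 (k = (-15 + 12)*6 = -3*6 = -18)
P(u, O) = 2*O/(-12 + u) (P(u, O) = (2*O)/(-12 + u) = 2*O/(-12 + u))
k/P(r(2, 3), 19) = -18/(2*19/(-12 + (-15 - 3*2 - 3*3))) = -18/(2*19/(-12 + (-15 - 6 - 9))) = -18/(2*19/(-12 - 30)) = -18/(2*19/(-42)) = -18/(2*19*(-1/42)) = -18/(-19/21) = -18*(-21/19) = 378/19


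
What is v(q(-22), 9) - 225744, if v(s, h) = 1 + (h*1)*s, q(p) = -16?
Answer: -225887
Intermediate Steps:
v(s, h) = 1 + h*s
v(q(-22), 9) - 225744 = (1 + 9*(-16)) - 225744 = (1 - 144) - 225744 = -143 - 225744 = -225887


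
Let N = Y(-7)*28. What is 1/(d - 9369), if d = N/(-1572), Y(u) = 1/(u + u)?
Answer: -786/7364033 ≈ -0.00010674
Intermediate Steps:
Y(u) = 1/(2*u)
N = -2 (N = ((1/2)/(-7))*28 = ((1/2)*(-1/7))*28 = -1/14*28 = -2)
d = 1/786 (d = -2/(-1572) = -2*(-1/1572) = 1/786 ≈ 0.0012723)
1/(d - 9369) = 1/(1/786 - 9369) = 1/(-7364033/786) = -786/7364033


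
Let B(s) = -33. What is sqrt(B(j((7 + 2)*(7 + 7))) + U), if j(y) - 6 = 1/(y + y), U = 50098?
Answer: sqrt(50065) ≈ 223.75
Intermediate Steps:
j(y) = 6 + 1/(2*y) (j(y) = 6 + 1/(y + y) = 6 + 1/(2*y))
sqrt(B(j((7 + 2)*(7 + 7))) + U) = sqrt(-33 + 50098) = sqrt(50065)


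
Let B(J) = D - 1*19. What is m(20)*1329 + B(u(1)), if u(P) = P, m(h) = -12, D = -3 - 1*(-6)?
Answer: -15964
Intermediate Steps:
D = 3 (D = -3 + 6 = 3)
B(J) = -16 (B(J) = 3 - 1*19 = 3 - 19 = -16)
m(20)*1329 + B(u(1)) = -12*1329 - 16 = -15948 - 16 = -15964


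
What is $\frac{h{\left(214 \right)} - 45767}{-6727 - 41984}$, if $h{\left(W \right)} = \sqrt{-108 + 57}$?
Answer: $\frac{45767}{48711} - \frac{i \sqrt{51}}{48711} \approx 0.93956 - 0.00014661 i$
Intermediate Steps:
$h{\left(W \right)} = i \sqrt{51}$ ($h{\left(W \right)} = \sqrt{-51} = i \sqrt{51}$)
$\frac{h{\left(214 \right)} - 45767}{-6727 - 41984} = \frac{i \sqrt{51} - 45767}{-6727 - 41984} = \frac{-45767 + i \sqrt{51}}{-48711} = \left(-45767 + i \sqrt{51}\right) \left(- \frac{1}{48711}\right) = \frac{45767}{48711} - \frac{i \sqrt{51}}{48711}$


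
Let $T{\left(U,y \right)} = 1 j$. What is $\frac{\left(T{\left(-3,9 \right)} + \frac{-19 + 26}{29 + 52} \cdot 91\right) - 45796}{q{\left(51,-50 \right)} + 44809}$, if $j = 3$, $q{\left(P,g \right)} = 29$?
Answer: $- \frac{1854298}{1815939} \approx -1.0211$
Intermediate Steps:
$T{\left(U,y \right)} = 3$ ($T{\left(U,y \right)} = 1 \cdot 3 = 3$)
$\frac{\left(T{\left(-3,9 \right)} + \frac{-19 + 26}{29 + 52} \cdot 91\right) - 45796}{q{\left(51,-50 \right)} + 44809} = \frac{\left(3 + \frac{-19 + 26}{29 + 52} \cdot 91\right) - 45796}{29 + 44809} = \frac{\left(3 + \frac{7}{81} \cdot 91\right) - 45796}{44838} = \left(\left(3 + 7 \cdot \frac{1}{81} \cdot 91\right) - 45796\right) \frac{1}{44838} = \left(\left(3 + \frac{7}{81} \cdot 91\right) - 45796\right) \frac{1}{44838} = \left(\left(3 + \frac{637}{81}\right) - 45796\right) \frac{1}{44838} = \left(\frac{880}{81} - 45796\right) \frac{1}{44838} = \left(- \frac{3708596}{81}\right) \frac{1}{44838} = - \frac{1854298}{1815939}$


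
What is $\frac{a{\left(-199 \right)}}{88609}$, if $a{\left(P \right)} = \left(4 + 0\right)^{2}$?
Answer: $\frac{16}{88609} \approx 0.00018057$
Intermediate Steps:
$a{\left(P \right)} = 16$ ($a{\left(P \right)} = 4^{2} = 16$)
$\frac{a{\left(-199 \right)}}{88609} = \frac{16}{88609}$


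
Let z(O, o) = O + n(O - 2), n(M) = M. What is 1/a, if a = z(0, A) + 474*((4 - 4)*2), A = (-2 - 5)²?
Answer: -½ ≈ -0.50000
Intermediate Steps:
A = 49 (A = (-7)² = 49)
z(O, o) = -2 + 2*O (z(O, o) = O + (O - 2) = O + (-2 + O) = -2 + 2*O)
a = -2 (a = (-2 + 2*0) + 474*((4 - 4)*2) = (-2 + 0) + 474*(0*2) = -2 + 474*0 = -2 + 0 = -2)
1/a = 1/(-2) = -½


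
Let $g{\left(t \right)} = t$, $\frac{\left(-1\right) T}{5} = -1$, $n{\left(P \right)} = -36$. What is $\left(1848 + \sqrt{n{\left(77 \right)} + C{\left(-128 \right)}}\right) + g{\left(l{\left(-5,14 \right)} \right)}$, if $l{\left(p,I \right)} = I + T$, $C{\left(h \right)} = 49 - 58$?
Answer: $1867 + 3 i \sqrt{5} \approx 1867.0 + 6.7082 i$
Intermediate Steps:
$C{\left(h \right)} = -9$ ($C{\left(h \right)} = 49 - 58 = -9$)
$T = 5$ ($T = \left(-5\right) \left(-1\right) = 5$)
$l{\left(p,I \right)} = 5 + I$ ($l{\left(p,I \right)} = I + 5 = 5 + I$)
$\left(1848 + \sqrt{n{\left(77 \right)} + C{\left(-128 \right)}}\right) + g{\left(l{\left(-5,14 \right)} \right)} = \left(1848 + \sqrt{-36 - 9}\right) + \left(5 + 14\right) = \left(1848 + \sqrt{-45}\right) + 19 = \left(1848 + 3 i \sqrt{5}\right) + 19 = 1867 + 3 i \sqrt{5}$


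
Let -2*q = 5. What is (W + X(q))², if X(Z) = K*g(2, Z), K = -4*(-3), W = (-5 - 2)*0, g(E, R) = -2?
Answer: 576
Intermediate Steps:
q = -5/2 (q = -½*5 = -5/2 ≈ -2.5000)
W = 0 (W = -7*0 = 0)
K = 12
X(Z) = -24 (X(Z) = 12*(-2) = -24)
(W + X(q))² = (0 - 24)² = (-24)² = 576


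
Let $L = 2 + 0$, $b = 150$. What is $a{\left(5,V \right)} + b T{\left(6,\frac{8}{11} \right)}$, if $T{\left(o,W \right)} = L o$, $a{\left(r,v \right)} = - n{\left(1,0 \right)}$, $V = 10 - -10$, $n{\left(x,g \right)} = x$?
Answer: $1799$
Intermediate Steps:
$V = 20$ ($V = 10 + 10 = 20$)
$a{\left(r,v \right)} = -1$ ($a{\left(r,v \right)} = \left(-1\right) 1 = -1$)
$L = 2$
$T{\left(o,W \right)} = 2 o$
$a{\left(5,V \right)} + b T{\left(6,\frac{8}{11} \right)} = -1 + 150 \cdot 2 \cdot 6 = -1 + 150 \cdot 12 = -1 + 1800 = 1799$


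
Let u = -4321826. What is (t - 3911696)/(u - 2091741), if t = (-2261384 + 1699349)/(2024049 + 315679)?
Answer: 9152305220723/15006002289776 ≈ 0.60991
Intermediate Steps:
t = -562035/2339728 ≈ -0.24021
(t - 3911696)/(u - 2091741) = (-562035/2339728 - 3911696)/(-4321826 - 2091741) = -9152305220723/2339728/(-6413567) = -9152305220723/2339728*(-1/6413567) = 9152305220723/15006002289776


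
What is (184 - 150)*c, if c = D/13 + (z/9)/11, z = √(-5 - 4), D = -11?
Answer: -374/13 + 34*I/33 ≈ -28.769 + 1.0303*I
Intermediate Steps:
z = 3*I (z = √(-9) = 3*I ≈ 3.0*I)
c = -11/13 + I/33 (c = -11/13 + ((3*I)/9)/11 = -11*1/13 + ((3*I)*(⅑))*(1/11) = -11/13 + (I/3)*(1/11) = -11/13 + I/33 ≈ -0.84615 + 0.030303*I)
(184 - 150)*c = (184 - 150)*(-11/13 + I/33) = 34*(-11/13 + I/33) = -374/13 + 34*I/33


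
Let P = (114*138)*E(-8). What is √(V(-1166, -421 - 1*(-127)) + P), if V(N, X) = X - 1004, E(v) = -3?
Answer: I*√48494 ≈ 220.21*I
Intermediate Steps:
V(N, X) = -1004 + X
P = -47196 (P = (114*138)*(-3) = 15732*(-3) = -47196)
√(V(-1166, -421 - 1*(-127)) + P) = √((-1004 + (-421 - 1*(-127))) - 47196) = √((-1004 + (-421 + 127)) - 47196) = √((-1004 - 294) - 47196) = √(-1298 - 47196) = √(-48494) = I*√48494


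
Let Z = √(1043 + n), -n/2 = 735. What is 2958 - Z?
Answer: 2958 - I*√427 ≈ 2958.0 - 20.664*I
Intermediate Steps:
n = -1470 (n = -2*735 = -1470)
Z = I*√427 (Z = √(1043 - 1470) = √(-427) = I*√427 ≈ 20.664*I)
2958 - Z = 2958 - I*√427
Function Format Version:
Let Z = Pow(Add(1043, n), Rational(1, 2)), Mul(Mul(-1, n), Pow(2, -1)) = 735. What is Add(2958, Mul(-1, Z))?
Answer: Add(2958, Mul(-1, I, Pow(427, Rational(1, 2)))) ≈ Add(2958.0, Mul(-20.664, I))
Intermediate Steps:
n = -1470 (n = Mul(-2, 735) = -1470)
Z = Mul(I, Pow(427, Rational(1, 2))) (Z = Pow(Add(1043, -1470), Rational(1, 2)) = Pow(-427, Rational(1, 2)) = Mul(I, Pow(427, Rational(1, 2))) ≈ Mul(20.664, I))
Add(2958, Mul(-1, Z)) = Add(2958, Mul(-1, Mul(I, Pow(427, Rational(1, 2))))) = Add(2958, Mul(-1, I, Pow(427, Rational(1, 2))))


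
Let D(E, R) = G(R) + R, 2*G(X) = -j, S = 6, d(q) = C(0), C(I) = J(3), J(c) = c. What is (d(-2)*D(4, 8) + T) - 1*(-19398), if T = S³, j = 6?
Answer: 19629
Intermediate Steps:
C(I) = 3
d(q) = 3
G(X) = -3 (G(X) = (-1*6)/2 = (½)*(-6) = -3)
D(E, R) = -3 + R
T = 216 (T = 6³ = 216)
(d(-2)*D(4, 8) + T) - 1*(-19398) = (3*(-3 + 8) + 216) - 1*(-19398) = (3*5 + 216) + 19398 = (15 + 216) + 19398 = 231 + 19398 = 19629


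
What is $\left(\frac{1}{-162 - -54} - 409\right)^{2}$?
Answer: $\frac{1951253929}{11664} \approx 1.6729 \cdot 10^{5}$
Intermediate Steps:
$\left(\frac{1}{-162 - -54} - 409\right)^{2} = \left(\frac{1}{-162 + 54} - 409\right)^{2} = \left(\frac{1}{-108} - 409\right)^{2} = \left(- \frac{1}{108} - 409\right)^{2} = \left(- \frac{44173}{108}\right)^{2} = \frac{1951253929}{11664}$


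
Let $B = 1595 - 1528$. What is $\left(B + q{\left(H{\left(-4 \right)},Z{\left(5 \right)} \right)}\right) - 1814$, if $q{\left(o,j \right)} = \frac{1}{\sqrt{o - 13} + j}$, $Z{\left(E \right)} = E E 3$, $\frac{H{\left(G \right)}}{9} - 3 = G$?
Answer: $\frac{- 1747 \sqrt{22} + 131024 i}{\sqrt{22} - 75 i} \approx -1747.0 - 0.00083059 i$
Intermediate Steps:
$H{\left(G \right)} = 27 + 9 G$
$Z{\left(E \right)} = 3 E^{2}$ ($Z{\left(E \right)} = E^{2} \cdot 3 = 3 E^{2}$)
$q{\left(o,j \right)} = \frac{1}{j + \sqrt{-13 + o}}$ ($q{\left(o,j \right)} = \frac{1}{\sqrt{-13 + o} + j} = \frac{1}{j + \sqrt{-13 + o}}$)
$B = 67$
$\left(B + q{\left(H{\left(-4 \right)},Z{\left(5 \right)} \right)}\right) - 1814 = \left(67 + \frac{1}{3 \cdot 5^{2} + \sqrt{-13 + \left(27 + 9 \left(-4\right)\right)}}\right) - 1814 = \left(67 + \frac{1}{3 \cdot 25 + \sqrt{-13 + \left(27 - 36\right)}}\right) - 1814 = \left(67 + \frac{1}{75 + \sqrt{-13 - 9}}\right) - 1814 = \left(67 + \frac{1}{75 + \sqrt{-22}}\right) - 1814 = \left(67 + \frac{1}{75 + i \sqrt{22}}\right) - 1814 = -1747 + \frac{1}{75 + i \sqrt{22}}$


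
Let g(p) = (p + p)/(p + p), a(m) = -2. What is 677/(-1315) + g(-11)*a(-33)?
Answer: -3307/1315 ≈ -2.5148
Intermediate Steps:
g(p) = 1 (g(p) = (2*p)/((2*p)) = (2*p)*(1/(2*p)) = 1)
677/(-1315) + g(-11)*a(-33) = 677/(-1315) + 1*(-2) = 677*(-1/1315) - 2 = -677/1315 - 2 = -3307/1315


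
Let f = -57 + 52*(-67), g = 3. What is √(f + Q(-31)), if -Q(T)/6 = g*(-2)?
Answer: I*√3505 ≈ 59.203*I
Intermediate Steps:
Q(T) = 36 (Q(T) = -18*(-2) = -6*(-6) = 36)
f = -3541 (f = -57 - 3484 = -3541)
√(f + Q(-31)) = √(-3541 + 36) = √(-3505) = I*√3505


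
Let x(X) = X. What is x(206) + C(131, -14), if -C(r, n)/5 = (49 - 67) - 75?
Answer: 671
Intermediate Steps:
C(r, n) = 465 (C(r, n) = -5*((49 - 67) - 75) = -5*(-18 - 75) = -5*(-93) = 465)
x(206) + C(131, -14) = 206 + 465 = 671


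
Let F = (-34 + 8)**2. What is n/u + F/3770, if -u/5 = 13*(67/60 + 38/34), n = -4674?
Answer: 139027222/4295915 ≈ 32.363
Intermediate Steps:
F = 676 (F = (-26)**2 = 676)
u = -29627/204 (u = -65*(67/60 + 38/34) = -65*(67*(1/60) + 38*(1/34)) = -65*(67/60 + 19/17) = -65*2279/1020 = -5*29627/1020 = -29627/204 ≈ -145.23)
n/u + F/3770 = -4674/(-29627/204) + 676/3770 = -4674*(-204/29627) + 676*(1/3770) = 953496/29627 + 26/145 = 139027222/4295915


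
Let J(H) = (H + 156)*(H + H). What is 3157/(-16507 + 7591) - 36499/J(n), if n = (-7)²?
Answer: -194424607/89561220 ≈ -2.1709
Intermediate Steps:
n = 49
J(H) = 2*H*(156 + H) (J(H) = (156 + H)*(2*H) = 2*H*(156 + H))
3157/(-16507 + 7591) - 36499/J(n) = 3157/(-16507 + 7591) - 36499*1/(98*(156 + 49)) = 3157/(-8916) - 36499/(2*49*205) = 3157*(-1/8916) - 36499/20090 = -3157/8916 - 36499*1/20090 = -3157/8916 - 36499/20090 = -194424607/89561220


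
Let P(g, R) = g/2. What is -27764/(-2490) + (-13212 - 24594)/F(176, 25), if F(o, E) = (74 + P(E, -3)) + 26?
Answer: -674174/2075 ≈ -324.90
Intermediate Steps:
P(g, R) = g/2 (P(g, R) = g*(½) = g/2)
F(o, E) = 100 + E/2 (F(o, E) = (74 + E/2) + 26 = 100 + E/2)
-27764/(-2490) + (-13212 - 24594)/F(176, 25) = -27764/(-2490) + (-13212 - 24594)/(100 + (½)*25) = -27764*(-1/2490) - 37806/(100 + 25/2) = 13882/1245 - 37806/225/2 = 13882/1245 - 37806*2/225 = 13882/1245 - 25204/75 = -674174/2075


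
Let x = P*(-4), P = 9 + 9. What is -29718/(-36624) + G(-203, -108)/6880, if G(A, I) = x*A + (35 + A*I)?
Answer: 6433261/1049888 ≈ 6.1276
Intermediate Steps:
P = 18
x = -72 (x = 18*(-4) = -72)
G(A, I) = 35 - 72*A + A*I (G(A, I) = -72*A + (35 + A*I) = 35 - 72*A + A*I)
-29718/(-36624) + G(-203, -108)/6880 = -29718/(-36624) + (35 - 72*(-203) - 203*(-108))/6880 = -29718*(-1/36624) + (35 + 14616 + 21924)*(1/6880) = 4953/6104 + 36575*(1/6880) = 4953/6104 + 7315/1376 = 6433261/1049888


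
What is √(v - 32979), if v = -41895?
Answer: I*√74874 ≈ 273.63*I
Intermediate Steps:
√(v - 32979) = √(-41895 - 32979) = √(-74874) = I*√74874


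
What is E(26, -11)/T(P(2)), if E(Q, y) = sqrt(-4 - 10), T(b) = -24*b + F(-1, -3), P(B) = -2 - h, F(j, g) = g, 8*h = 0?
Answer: I*sqrt(14)/45 ≈ 0.083148*I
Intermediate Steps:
h = 0 (h = (1/8)*0 = 0)
P(B) = -2 (P(B) = -2 - 1*0 = -2 + 0 = -2)
T(b) = -3 - 24*b (T(b) = -24*b - 3 = -3 - 24*b)
E(Q, y) = I*sqrt(14) (E(Q, y) = sqrt(-14) = I*sqrt(14))
E(26, -11)/T(P(2)) = (I*sqrt(14))/(-3 - 24*(-2)) = (I*sqrt(14))/(-3 + 48) = (I*sqrt(14))/45 = (I*sqrt(14))*(1/45) = I*sqrt(14)/45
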